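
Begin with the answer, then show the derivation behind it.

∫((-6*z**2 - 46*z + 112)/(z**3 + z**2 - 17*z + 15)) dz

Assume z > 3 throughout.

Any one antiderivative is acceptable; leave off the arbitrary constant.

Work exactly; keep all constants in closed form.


The answer is -5*log(z - 3) - 5*log(z - 1) + 4*log(z + 5).
Step 1. Decompose ∫((-6*z**2 - 46*z + 112)/(z**3 + z**2 - 17*z + 15)) dz by partial fractions, (-6*z**2 - 46*z + 112)/(z**3 + z**2 - 17*z + 15) = 4/(z + 5) - 5/(z - 1) - 5/(z - 3): now ∫(-5/(z - 3)) dz + ∫(-5/(z - 1)) dz + ∫(4/(z + 5)) dz.
Step 2. Evaluate the standard form [assuming z > 1]: now -5*log(z - 1) + ∫(-5/(z - 3)) dz + ∫(4/(z + 5)) dz.
Step 3. Evaluate the standard form [assuming z > 3]: now -5*log(z - 3) - 5*log(z - 1) + ∫(4/(z + 5)) dz.
Step 4. Evaluate the standard form [assuming z > -5]: now -5*log(z - 3) - 5*log(z - 1) + 4*log(z + 5).
Answer: -5*log(z - 3) - 5*log(z - 1) + 4*log(z + 5).


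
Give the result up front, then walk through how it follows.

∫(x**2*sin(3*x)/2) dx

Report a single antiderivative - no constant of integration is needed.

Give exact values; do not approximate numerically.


The answer is -x**2*cos(3*x)/6 + x*sin(3*x)/9 + cos(3*x)/27.
Step 1. Integrate ∫(x**2*sin(3*x)/2) dx by parts with u = x**2, dv = (sin(3*x)/2) dx, so v = -cos(3*x)/6: now -x**2*cos(3*x)/6 + ∫(x*cos(3*x)/3) dx.
Step 2. Integrate ∫(x*cos(3*x)/3) dx by parts with u = x, dv = (cos(3*x)/3) dx, so v = sin(3*x)/9: now -x**2*cos(3*x)/6 + x*sin(3*x)/9 + ∫(-sin(3*x)/9) dx.
Step 3. Evaluate the standard form: now -x**2*cos(3*x)/6 + x*sin(3*x)/9 + cos(3*x)/27.
Answer: -x**2*cos(3*x)/6 + x*sin(3*x)/9 + cos(3*x)/27.


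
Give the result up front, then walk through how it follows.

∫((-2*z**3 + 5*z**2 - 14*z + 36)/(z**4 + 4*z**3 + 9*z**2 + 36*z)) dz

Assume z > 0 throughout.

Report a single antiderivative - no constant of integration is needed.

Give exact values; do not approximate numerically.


The answer is log(z) - 3*log(z + 4) + atan(z/3)/3.
Step 1. Decompose ∫((-2*z**3 + 5*z**2 - 14*z + 36)/(z**4 + 4*z**3 + 9*z**2 + 36*z)) dz by partial fractions, (-2*z**3 + 5*z**2 - 14*z + 36)/(z**4 + 4*z**3 + 9*z**2 + 36*z) = 1/(z**2 + 9) - 3/(z + 4) + 1/z: now ∫(1/z) dz + ∫(-3/(z + 4)) dz + ∫(1/(z**2 + 9)) dz.
Step 2. Evaluate the standard form [assuming z > 0]: now log(z) + ∫(-3/(z + 4)) dz + ∫(1/(z**2 + 9)) dz.
Step 3. Evaluate the standard form [assuming z > -4]: now log(z) - 3*log(z + 4) + ∫(1/(z**2 + 9)) dz.
Step 4. Evaluate the standard form: now log(z) - 3*log(z + 4) + atan(z/3)/3.
Answer: log(z) - 3*log(z + 4) + atan(z/3)/3.


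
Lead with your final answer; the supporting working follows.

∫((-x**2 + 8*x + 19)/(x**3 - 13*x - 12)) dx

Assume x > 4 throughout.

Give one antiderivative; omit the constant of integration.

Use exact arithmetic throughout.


The answer is log(x - 4) - log(x + 1) - log(x + 3).
Step 1. Decompose ∫((-x**2 + 8*x + 19)/(x**3 - 13*x - 12)) dx by partial fractions, (-x**2 + 8*x + 19)/(x**3 - 13*x - 12) = -1/(x + 3) - 1/(x + 1) + 1/(x - 4): now ∫(1/(x - 4)) dx + ∫(-1/(x + 1)) dx + ∫(-1/(x + 3)) dx.
Step 2. Evaluate the standard form [assuming x > -1]: now -log(x + 1) + ∫(1/(x - 4)) dx + ∫(-1/(x + 3)) dx.
Step 3. Evaluate the standard form [assuming x > 4]: now log(x - 4) - log(x + 1) + ∫(-1/(x + 3)) dx.
Step 4. Evaluate the standard form [assuming x > -3]: now log(x - 4) - log(x + 1) - log(x + 3).
Answer: log(x - 4) - log(x + 1) - log(x + 3).


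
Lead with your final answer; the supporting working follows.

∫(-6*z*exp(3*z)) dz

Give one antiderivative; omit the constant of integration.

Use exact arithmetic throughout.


The answer is -2*z*exp(3*z) + 2*exp(3*z)/3.
Step 1. Integrate ∫(-6*z*exp(3*z)) dz by parts with u = z, dv = (-6*exp(3*z)) dz, so v = -2*exp(3*z): now -2*z*exp(3*z) + ∫(2*exp(3*z)) dz.
Step 2. Evaluate the standard form: now -2*z*exp(3*z) + 2*exp(3*z)/3.
Answer: -2*z*exp(3*z) + 2*exp(3*z)/3.


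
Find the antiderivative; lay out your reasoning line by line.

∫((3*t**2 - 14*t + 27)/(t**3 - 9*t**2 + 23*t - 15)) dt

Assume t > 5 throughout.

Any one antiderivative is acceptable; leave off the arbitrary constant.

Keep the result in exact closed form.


Step 1. Decompose ∫((3*t**2 - 14*t + 27)/(t**3 - 9*t**2 + 23*t - 15)) dt by partial fractions, (3*t**2 - 14*t + 27)/(t**3 - 9*t**2 + 23*t - 15) = 2/(t - 1) - 3/(t - 3) + 4/(t - 5): now ∫(4/(t - 5)) dt + ∫(-3/(t - 3)) dt + ∫(2/(t - 1)) dt.
Step 2. Evaluate the standard form [assuming t > 5]: now 4*log(t - 5) + ∫(-3/(t - 3)) dt + ∫(2/(t - 1)) dt.
Step 3. Evaluate the standard form [assuming t > 3]: now 4*log(t - 5) - 3*log(t - 3) + ∫(2/(t - 1)) dt.
Step 4. Evaluate the standard form [assuming t > 1]: now 4*log(t - 5) - 3*log(t - 3) + 2*log(t - 1).
Answer: 4*log(t - 5) - 3*log(t - 3) + 2*log(t - 1).


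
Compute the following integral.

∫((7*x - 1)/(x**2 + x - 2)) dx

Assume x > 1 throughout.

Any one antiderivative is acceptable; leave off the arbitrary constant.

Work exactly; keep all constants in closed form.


Answer: 2*log(x - 1) + 5*log(x + 2).


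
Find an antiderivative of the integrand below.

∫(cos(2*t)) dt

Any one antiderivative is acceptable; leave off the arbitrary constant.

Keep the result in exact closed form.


Answer: sin(2*t)/2.


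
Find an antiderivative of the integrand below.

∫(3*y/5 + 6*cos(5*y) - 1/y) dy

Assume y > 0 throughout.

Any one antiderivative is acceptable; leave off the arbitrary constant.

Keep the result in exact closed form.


Answer: 3*y**2/10 - log(y) + 6*sin(5*y)/5.


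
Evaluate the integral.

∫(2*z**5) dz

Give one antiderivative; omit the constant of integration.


Answer: z**6/3.


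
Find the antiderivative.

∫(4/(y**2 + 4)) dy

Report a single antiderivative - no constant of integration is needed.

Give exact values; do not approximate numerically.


Answer: 2*atan(y/2).


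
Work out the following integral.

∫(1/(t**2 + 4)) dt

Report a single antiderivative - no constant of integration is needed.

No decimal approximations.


Answer: atan(t/2)/2.


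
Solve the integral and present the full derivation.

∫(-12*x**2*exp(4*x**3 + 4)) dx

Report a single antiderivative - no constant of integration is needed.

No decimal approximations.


Step 1. Substitute u = x**3 + 1, turning ∫(-12*x**2*exp(4*x**3 + 4)) dx into ∫(-4*exp(4*u)) du: now ∫(-4*exp(4*u)) du.
Step 2. Evaluate the standard form: now -exp(4*u).
Step 3. Substitute back u = x**3 + 1: now -exp(4*x**3 + 4).
Answer: -exp(4*x**3 + 4).


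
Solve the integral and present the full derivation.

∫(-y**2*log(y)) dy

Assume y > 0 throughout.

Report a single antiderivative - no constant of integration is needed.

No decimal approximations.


Step 1. Integrate ∫(-y**2*log(y)) dy by parts with u = log(y), dv = (-y**2) dy, so v = -y**3/3 [assuming y > 0]: now -y**3*log(y)/3 + ∫(y**2/3) dy.
Step 2. Evaluate the standard form: now -y**3*log(y)/3 + y**3/9.
Answer: -y**3*log(y)/3 + y**3/9.


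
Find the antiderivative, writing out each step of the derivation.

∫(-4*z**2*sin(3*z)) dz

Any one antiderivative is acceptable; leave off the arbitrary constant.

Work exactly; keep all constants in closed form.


Step 1. Integrate ∫(-4*z**2*sin(3*z)) dz by parts with u = z**2, dv = (-4*sin(3*z)) dz, so v = 4*cos(3*z)/3: now 4*z**2*cos(3*z)/3 + ∫(-8*z*cos(3*z)/3) dz.
Step 2. Integrate ∫(-8*z*cos(3*z)/3) dz by parts with u = z, dv = (-8*cos(3*z)/3) dz, so v = -8*sin(3*z)/9: now 4*z**2*cos(3*z)/3 - 8*z*sin(3*z)/9 + ∫(8*sin(3*z)/9) dz.
Step 3. Evaluate the standard form: now 4*z**2*cos(3*z)/3 - 8*z*sin(3*z)/9 - 8*cos(3*z)/27.
Answer: 4*z**2*cos(3*z)/3 - 8*z*sin(3*z)/9 - 8*cos(3*z)/27.


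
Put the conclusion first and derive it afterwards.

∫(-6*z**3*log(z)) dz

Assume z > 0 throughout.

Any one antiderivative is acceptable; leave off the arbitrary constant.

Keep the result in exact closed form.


The answer is -3*z**4*log(z)/2 + 3*z**4/8.
Step 1. Integrate ∫(-6*z**3*log(z)) dz by parts with u = log(z), dv = (-6*z**3) dz, so v = -3*z**4/2 [assuming z > 0]: now -3*z**4*log(z)/2 + ∫(3*z**3/2) dz.
Step 2. Evaluate the standard form: now -3*z**4*log(z)/2 + 3*z**4/8.
Answer: -3*z**4*log(z)/2 + 3*z**4/8.


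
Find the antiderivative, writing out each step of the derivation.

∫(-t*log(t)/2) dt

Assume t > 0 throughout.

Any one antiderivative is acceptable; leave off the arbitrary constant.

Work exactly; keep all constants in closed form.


Step 1. Integrate ∫(-t*log(t)/2) dt by parts with u = log(t), dv = (-t/2) dt, so v = -t**2/4 [assuming t > 0]: now -t**2*log(t)/4 + ∫(t/4) dt.
Step 2. Evaluate the standard form: now -t**2*log(t)/4 + t**2/8.
Answer: -t**2*log(t)/4 + t**2/8.


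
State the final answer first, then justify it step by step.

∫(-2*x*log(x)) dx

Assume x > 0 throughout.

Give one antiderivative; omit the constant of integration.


The answer is -x**2*log(x) + x**2/2.
Step 1. Integrate ∫(-2*x*log(x)) dx by parts with u = log(x), dv = (-2*x) dx, so v = -x**2 [assuming x > 0]: now -x**2*log(x) + ∫(x) dx.
Step 2. Evaluate the standard form: now -x**2*log(x) + x**2/2.
Answer: -x**2*log(x) + x**2/2.


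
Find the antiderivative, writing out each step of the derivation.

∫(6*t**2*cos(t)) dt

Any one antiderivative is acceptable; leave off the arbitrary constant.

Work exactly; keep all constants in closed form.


Step 1. Integrate ∫(6*t**2*cos(t)) dt by parts with u = t**2, dv = (6*cos(t)) dt, so v = 6*sin(t): now 6*t**2*sin(t) + ∫(-12*t*sin(t)) dt.
Step 2. Integrate ∫(-12*t*sin(t)) dt by parts with u = t, dv = (-12*sin(t)) dt, so v = 12*cos(t): now 6*t**2*sin(t) + 12*t*cos(t) + ∫(-12*cos(t)) dt.
Step 3. Evaluate the standard form: now 6*t**2*sin(t) + 12*t*cos(t) - 12*sin(t).
Answer: 6*t**2*sin(t) + 12*t*cos(t) - 12*sin(t).


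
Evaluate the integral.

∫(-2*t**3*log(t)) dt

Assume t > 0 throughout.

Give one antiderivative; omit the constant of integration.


Answer: -t**4*log(t)/2 + t**4/8.


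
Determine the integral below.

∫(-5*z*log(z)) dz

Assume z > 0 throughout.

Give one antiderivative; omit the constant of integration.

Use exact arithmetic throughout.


Answer: -5*z**2*log(z)/2 + 5*z**2/4.


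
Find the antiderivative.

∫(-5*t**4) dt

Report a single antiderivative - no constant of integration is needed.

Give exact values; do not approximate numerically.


Answer: -t**5.


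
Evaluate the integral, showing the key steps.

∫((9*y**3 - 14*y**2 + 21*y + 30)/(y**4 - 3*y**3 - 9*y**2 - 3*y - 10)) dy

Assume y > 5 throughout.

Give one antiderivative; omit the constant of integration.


Step 1. Decompose ∫((9*y**3 - 14*y**2 + 21*y + 30)/(y**4 - 3*y**3 - 9*y**2 - 3*y - 10)) dy by partial fractions, (9*y**3 - 14*y**2 + 21*y + 30)/(y**4 - 3*y**3 - 9*y**2 - 3*y - 10) = -4/(y**2 + 1) + 4/(y + 2) + 5/(y - 5): now ∫(5/(y - 5)) dy + ∫(4/(y + 2)) dy + ∫(-4/(y**2 + 1)) dy.
Step 2. Evaluate the standard form [assuming y > -2]: now 4*log(y + 2) + ∫(5/(y - 5)) dy + ∫(-4/(y**2 + 1)) dy.
Step 3. Evaluate the standard form [assuming y > 5]: now 5*log(y - 5) + 4*log(y + 2) + ∫(-4/(y**2 + 1)) dy.
Step 4. Evaluate the standard form: now 5*log(y - 5) + 4*log(y + 2) - 4*atan(y).
Answer: 5*log(y - 5) + 4*log(y + 2) - 4*atan(y).


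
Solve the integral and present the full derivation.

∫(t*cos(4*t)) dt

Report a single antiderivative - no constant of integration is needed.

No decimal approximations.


Step 1. Integrate ∫(t*cos(4*t)) dt by parts with u = t, dv = (cos(4*t)) dt, so v = sin(4*t)/4: now t*sin(4*t)/4 + ∫(-sin(4*t)/4) dt.
Step 2. Evaluate the standard form: now t*sin(4*t)/4 + cos(4*t)/16.
Answer: t*sin(4*t)/4 + cos(4*t)/16.


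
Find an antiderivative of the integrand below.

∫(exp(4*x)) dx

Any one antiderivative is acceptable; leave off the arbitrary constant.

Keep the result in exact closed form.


Answer: exp(4*x)/4.


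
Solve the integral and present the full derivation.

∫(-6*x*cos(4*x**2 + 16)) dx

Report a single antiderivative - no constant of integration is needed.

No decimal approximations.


Step 1. Substitute u = x**2 + 4, turning ∫(-6*x*cos(4*x**2 + 16)) dx into ∫(-3*cos(4*u)) du: now ∫(-3*cos(4*u)) du.
Step 2. Evaluate the standard form: now -3*sin(4*u)/4.
Step 3. Substitute back u = x**2 + 4: now -3*sin(4*x**2 + 16)/4.
Answer: -3*sin(4*x**2 + 16)/4.


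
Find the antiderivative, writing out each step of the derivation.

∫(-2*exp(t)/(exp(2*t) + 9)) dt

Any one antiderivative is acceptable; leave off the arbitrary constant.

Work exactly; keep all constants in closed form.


Step 1. Substitute u = exp(t), turning ∫(-2*exp(t)/(exp(2*t) + 9)) dt into ∫(-2/(u**2 + 9)) du: now ∫(-2/(u**2 + 9)) du.
Step 2. Evaluate the standard form: now -2*atan(u/3)/3.
Step 3. Substitute back u = exp(t): now -2*atan(exp(t)/3)/3.
Answer: -2*atan(exp(t)/3)/3.


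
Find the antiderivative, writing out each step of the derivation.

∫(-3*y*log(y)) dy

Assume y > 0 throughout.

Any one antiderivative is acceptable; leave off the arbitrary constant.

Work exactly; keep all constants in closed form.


Step 1. Integrate ∫(-3*y*log(y)) dy by parts with u = log(y), dv = (-3*y) dy, so v = -3*y**2/2 [assuming y > 0]: now -3*y**2*log(y)/2 + ∫(3*y/2) dy.
Step 2. Evaluate the standard form: now -3*y**2*log(y)/2 + 3*y**2/4.
Answer: -3*y**2*log(y)/2 + 3*y**2/4.


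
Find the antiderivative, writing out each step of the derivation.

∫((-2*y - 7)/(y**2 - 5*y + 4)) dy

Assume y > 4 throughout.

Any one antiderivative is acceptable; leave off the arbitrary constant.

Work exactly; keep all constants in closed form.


Step 1. Decompose ∫((-2*y - 7)/(y**2 - 5*y + 4)) dy by partial fractions, (-2*y - 7)/(y**2 - 5*y + 4) = 3/(y - 1) - 5/(y - 4): now ∫(-5/(y - 4)) dy + ∫(3/(y - 1)) dy.
Step 2. Evaluate the standard form [assuming y > 1]: now 3*log(y - 1) + ∫(-5/(y - 4)) dy.
Step 3. Evaluate the standard form [assuming y > 4]: now -5*log(y - 4) + 3*log(y - 1).
Answer: -5*log(y - 4) + 3*log(y - 1).


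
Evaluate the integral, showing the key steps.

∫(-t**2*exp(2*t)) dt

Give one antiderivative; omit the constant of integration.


Step 1. Integrate ∫(-t**2*exp(2*t)) dt by parts with u = t**2, dv = (-exp(2*t)) dt, so v = -exp(2*t)/2: now -t**2*exp(2*t)/2 + ∫(t*exp(2*t)) dt.
Step 2. Integrate ∫(t*exp(2*t)) dt by parts with u = t, dv = (exp(2*t)) dt, so v = exp(2*t)/2: now -t**2*exp(2*t)/2 + t*exp(2*t)/2 + ∫(-exp(2*t)/2) dt.
Step 3. Evaluate the standard form: now -t**2*exp(2*t)/2 + t*exp(2*t)/2 - exp(2*t)/4.
Answer: -t**2*exp(2*t)/2 + t*exp(2*t)/2 - exp(2*t)/4.


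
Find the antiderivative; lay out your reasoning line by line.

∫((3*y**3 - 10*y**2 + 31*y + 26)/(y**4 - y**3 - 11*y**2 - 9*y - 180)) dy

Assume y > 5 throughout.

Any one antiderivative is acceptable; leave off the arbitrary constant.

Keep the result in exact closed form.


Step 1. Decompose ∫((3*y**3 - 10*y**2 + 31*y + 26)/(y**4 - y**3 - 11*y**2 - 9*y - 180)) dy by partial fractions, (3*y**3 - 10*y**2 + 31*y + 26)/(y**4 - y**3 - 11*y**2 - 9*y - 180) = -4/(y**2 + 9) + 2/(y + 4) + 1/(y - 5): now ∫(1/(y - 5)) dy + ∫(2/(y + 4)) dy + ∫(-4/(y**2 + 9)) dy.
Step 2. Evaluate the standard form [assuming y > -4]: now 2*log(y + 4) + ∫(1/(y - 5)) dy + ∫(-4/(y**2 + 9)) dy.
Step 3. Evaluate the standard form [assuming y > 5]: now log(y - 5) + 2*log(y + 4) + ∫(-4/(y**2 + 9)) dy.
Step 4. Evaluate the standard form: now log(y - 5) + 2*log(y + 4) - 4*atan(y/3)/3.
Answer: log(y - 5) + 2*log(y + 4) - 4*atan(y/3)/3.


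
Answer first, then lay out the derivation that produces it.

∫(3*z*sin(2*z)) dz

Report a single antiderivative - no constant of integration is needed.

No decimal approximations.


The answer is -3*z*cos(2*z)/2 + 3*sin(2*z)/4.
Step 1. Integrate ∫(3*z*sin(2*z)) dz by parts with u = z, dv = (3*sin(2*z)) dz, so v = -3*cos(2*z)/2: now -3*z*cos(2*z)/2 + ∫(3*cos(2*z)/2) dz.
Step 2. Evaluate the standard form: now -3*z*cos(2*z)/2 + 3*sin(2*z)/4.
Answer: -3*z*cos(2*z)/2 + 3*sin(2*z)/4.


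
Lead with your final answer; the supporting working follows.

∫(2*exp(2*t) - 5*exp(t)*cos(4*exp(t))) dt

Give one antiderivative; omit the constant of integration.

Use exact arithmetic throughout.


The answer is exp(2*t) - 5*sin(4*exp(t))/4.
Step 1. Rewrite: now ∫(-5*exp(t)*cos(4*exp(t))) dt + ∫(2*exp(2*t)) dt.
Step 2. Substitute u = exp(t), turning ∫(-5*exp(t)*cos(4*exp(t))) dt into ∫(-5*cos(4*u)) du: now ∫(2*exp(2*t)) dt + ∫(-5*cos(4*u)) du.
Step 3. Evaluate the standard form: now -5*sin(4*u)/4 + ∫(2*exp(2*t)) dt.
Step 4. Substitute back u = exp(t): now -5*sin(4*exp(t))/4 + ∫(2*exp(2*t)) dt.
Step 5. Evaluate the standard form: now exp(2*t) - 5*sin(4*exp(t))/4.
Answer: exp(2*t) - 5*sin(4*exp(t))/4.


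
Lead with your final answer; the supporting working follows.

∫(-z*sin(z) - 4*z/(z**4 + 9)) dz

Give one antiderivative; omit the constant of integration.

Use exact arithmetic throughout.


The answer is z*cos(z) - sin(z) - 2*atan(z**2/3)/3.
Step 1. Rewrite: now ∫(-4*z/(z**4 + 9)) dz + ∫(-z*sin(z)) dz.
Step 2. Integrate ∫(-z*sin(z)) dz by parts with u = z, dv = (-sin(z)) dz, so v = cos(z): now z*cos(z) + ∫(-4*z/(z**4 + 9)) dz + ∫(-cos(z)) dz.
Step 3. Evaluate the standard form: now z*cos(z) - sin(z) + ∫(-4*z/(z**4 + 9)) dz.
Step 4. Substitute u = z**2, turning ∫(-4*z/(z**4 + 9)) dz into ∫(-2/(u**2 + 9)) du: now z*cos(z) - sin(z) + ∫(-2/(u**2 + 9)) du.
Step 5. Evaluate the standard form: now z*cos(z) - sin(z) - 2*atan(u/3)/3.
Step 6. Substitute back u = z**2: now z*cos(z) - sin(z) - 2*atan(z**2/3)/3.
Answer: z*cos(z) - sin(z) - 2*atan(z**2/3)/3.


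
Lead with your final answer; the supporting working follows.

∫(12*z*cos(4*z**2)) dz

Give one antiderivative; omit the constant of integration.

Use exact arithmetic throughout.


The answer is 3*sin(4*z**2)/2.
Step 1. Substitute u = z**2, turning ∫(12*z*cos(4*z**2)) dz into ∫(6*cos(4*u)) du: now ∫(6*cos(4*u)) du.
Step 2. Evaluate the standard form: now 3*sin(4*u)/2.
Step 3. Substitute back u = z**2: now 3*sin(4*z**2)/2.
Answer: 3*sin(4*z**2)/2.


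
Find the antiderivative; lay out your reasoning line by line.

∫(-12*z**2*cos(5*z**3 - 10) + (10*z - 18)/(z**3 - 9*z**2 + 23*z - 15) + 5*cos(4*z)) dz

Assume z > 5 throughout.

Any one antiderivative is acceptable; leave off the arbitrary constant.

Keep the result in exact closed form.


Step 1. Rewrite: now ∫(-12*z**2*cos(5*z**3 - 10)) dz + ∫((10*z - 18)/(z**3 - 9*z**2 + 23*z - 15)) dz + ∫(5*cos(4*z)) dz.
Step 2. Decompose ∫((10*z - 18)/(z**3 - 9*z**2 + 23*z - 15)) dz by partial fractions, (10*z - 18)/(z**3 - 9*z**2 + 23*z - 15) = -1/(z - 1) - 3/(z - 3) + 4/(z - 5): now ∫(-12*z**2*cos(5*z**3 - 10)) dz + ∫(4/(z - 5)) dz + ∫(-3/(z - 3)) dz + ∫(-1/(z - 1)) dz + ∫(5*cos(4*z)) dz.
Step 3. Evaluate the standard form [assuming z > 5]: now 4*log(z - 5) + ∫(-12*z**2*cos(5*z**3 - 10)) dz + ∫(-3/(z - 3)) dz + ∫(-1/(z - 1)) dz + ∫(5*cos(4*z)) dz.
Step 4. Evaluate the standard form [assuming z > 1]: now 4*log(z - 5) - log(z - 1) + ∫(-12*z**2*cos(5*z**3 - 10)) dz + ∫(-3/(z - 3)) dz + ∫(5*cos(4*z)) dz.
Step 5. Evaluate the standard form [assuming z > 3]: now 4*log(z - 5) - 3*log(z - 3) - log(z - 1) + ∫(-12*z**2*cos(5*z**3 - 10)) dz + ∫(5*cos(4*z)) dz.
Step 6. Substitute u = z**3 - 2, turning ∫(-12*z**2*cos(5*z**3 - 10)) dz into ∫(-4*cos(5*u)) du: now 4*log(z - 5) - 3*log(z - 3) - log(z - 1) + ∫(-4*cos(5*u)) du + ∫(5*cos(4*z)) dz.
Step 7. Evaluate the standard form: now 4*log(z - 5) - 3*log(z - 3) - log(z - 1) - 4*sin(5*u)/5 + ∫(5*cos(4*z)) dz.
Step 8. Substitute back u = z**3 - 2: now 4*log(z - 5) - 3*log(z - 3) - log(z - 1) - 4*sin(5*z**3 - 10)/5 + ∫(5*cos(4*z)) dz.
Step 9. Evaluate the standard form: now 4*log(z - 5) - 3*log(z - 3) - log(z - 1) + 5*sin(4*z)/4 - 4*sin(5*z**3 - 10)/5.
Answer: 4*log(z - 5) - 3*log(z - 3) - log(z - 1) + 5*sin(4*z)/4 - 4*sin(5*z**3 - 10)/5.


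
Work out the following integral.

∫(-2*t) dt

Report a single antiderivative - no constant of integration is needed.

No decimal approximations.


Answer: -t**2.


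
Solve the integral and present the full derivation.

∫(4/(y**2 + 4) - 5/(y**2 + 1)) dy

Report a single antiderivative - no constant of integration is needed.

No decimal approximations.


Step 1. Rewrite: now ∫(-5/(y**2 + 1)) dy + ∫(4/(y**2 + 4)) dy.
Step 2. Evaluate the standard form: now 2*atan(y/2) + ∫(-5/(y**2 + 1)) dy.
Step 3. Evaluate the standard form: now 2*atan(y/2) - 5*atan(y).
Answer: 2*atan(y/2) - 5*atan(y).


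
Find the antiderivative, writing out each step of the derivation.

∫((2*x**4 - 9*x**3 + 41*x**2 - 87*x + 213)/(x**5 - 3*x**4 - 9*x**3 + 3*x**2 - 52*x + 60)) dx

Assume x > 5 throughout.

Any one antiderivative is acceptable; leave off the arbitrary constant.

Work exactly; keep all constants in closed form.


Step 1. Decompose ∫((2*x**4 - 9*x**3 + 41*x**2 - 87*x + 213)/(x**5 - 3*x**4 - 9*x**3 + 3*x**2 - 52*x + 60)) dx by partial fractions, (2*x**4 - 9*x**3 + 41*x**2 - 87*x + 213)/(x**5 - 3*x**4 - 9*x**3 + 3*x**2 - 52*x + 60) = 3/(x**2 + 4) + 3/(x + 3) - 2/(x - 1) + 1/(x - 5): now ∫(1/(x - 5)) dx + ∫(-2/(x - 1)) dx + ∫(3/(x + 3)) dx + ∫(3/(x**2 + 4)) dx.
Step 2. Evaluate the standard form [assuming x > 1]: now -2*log(x - 1) + ∫(1/(x - 5)) dx + ∫(3/(x + 3)) dx + ∫(3/(x**2 + 4)) dx.
Step 3. Evaluate the standard form [assuming x > 5]: now log(x - 5) - 2*log(x - 1) + ∫(3/(x + 3)) dx + ∫(3/(x**2 + 4)) dx.
Step 4. Evaluate the standard form [assuming x > -3]: now log(x - 5) - 2*log(x - 1) + 3*log(x + 3) + ∫(3/(x**2 + 4)) dx.
Step 5. Evaluate the standard form: now log(x - 5) - 2*log(x - 1) + 3*log(x + 3) + 3*atan(x/2)/2.
Answer: log(x - 5) - 2*log(x - 1) + 3*log(x + 3) + 3*atan(x/2)/2.


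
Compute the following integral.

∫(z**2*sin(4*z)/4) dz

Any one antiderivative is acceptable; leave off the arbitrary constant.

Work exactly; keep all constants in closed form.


Answer: -z**2*cos(4*z)/16 + z*sin(4*z)/32 + cos(4*z)/128.


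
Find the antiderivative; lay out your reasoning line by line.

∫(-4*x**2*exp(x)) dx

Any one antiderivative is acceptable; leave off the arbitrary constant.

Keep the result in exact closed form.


Step 1. Integrate ∫(-4*x**2*exp(x)) dx by parts with u = x**2, dv = (-4*exp(x)) dx, so v = -4*exp(x): now -4*x**2*exp(x) + ∫(8*x*exp(x)) dx.
Step 2. Integrate ∫(8*x*exp(x)) dx by parts with u = x, dv = (8*exp(x)) dx, so v = 8*exp(x): now -4*x**2*exp(x) + 8*x*exp(x) + ∫(-8*exp(x)) dx.
Step 3. Evaluate the standard form: now -4*x**2*exp(x) + 8*x*exp(x) - 8*exp(x).
Answer: -4*x**2*exp(x) + 8*x*exp(x) - 8*exp(x).


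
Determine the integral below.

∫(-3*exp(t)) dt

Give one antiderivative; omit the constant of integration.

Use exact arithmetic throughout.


Answer: -3*exp(t).


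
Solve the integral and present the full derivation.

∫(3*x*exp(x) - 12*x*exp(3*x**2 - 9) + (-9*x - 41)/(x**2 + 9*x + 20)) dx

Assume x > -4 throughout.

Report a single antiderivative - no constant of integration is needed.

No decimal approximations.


Step 1. Rewrite: now ∫(3*x*exp(x)) dx + ∫(-12*x*exp(3*x**2 - 9)) dx + ∫((-9*x - 41)/(x**2 + 9*x + 20)) dx.
Step 2. Decompose ∫((-9*x - 41)/(x**2 + 9*x + 20)) dx by partial fractions, (-9*x - 41)/(x**2 + 9*x + 20) = -4/(x + 5) - 5/(x + 4): now ∫(3*x*exp(x)) dx + ∫(-12*x*exp(3*x**2 - 9)) dx + ∫(-5/(x + 4)) dx + ∫(-4/(x + 5)) dx.
Step 3. Evaluate the standard form [assuming x > -5]: now -4*log(x + 5) + ∫(3*x*exp(x)) dx + ∫(-12*x*exp(3*x**2 - 9)) dx + ∫(-5/(x + 4)) dx.
Step 4. Evaluate the standard form [assuming x > -4]: now -5*log(x + 4) - 4*log(x + 5) + ∫(3*x*exp(x)) dx + ∫(-12*x*exp(3*x**2 - 9)) dx.
Step 5. Integrate ∫(3*x*exp(x)) dx by parts with u = x, dv = (3*exp(x)) dx, so v = 3*exp(x): now 3*x*exp(x) - 5*log(x + 4) - 4*log(x + 5) + ∫(-12*x*exp(3*x**2 - 9)) dx + ∫(-3*exp(x)) dx.
Step 6. Evaluate the standard form: now 3*x*exp(x) - 3*exp(x) - 5*log(x + 4) - 4*log(x + 5) + ∫(-12*x*exp(3*x**2 - 9)) dx.
Step 7. Substitute u = x**2 - 3, turning ∫(-12*x*exp(3*x**2 - 9)) dx into ∫(-6*exp(3*u)) du: now 3*x*exp(x) - 3*exp(x) - 5*log(x + 4) - 4*log(x + 5) + ∫(-6*exp(3*u)) du.
Step 8. Evaluate the standard form: now 3*x*exp(x) - 2*exp(3*u) - 3*exp(x) - 5*log(x + 4) - 4*log(x + 5).
Step 9. Substitute back u = x**2 - 3: now 3*x*exp(x) - 3*exp(x) - 2*exp(3*x**2 - 9) - 5*log(x + 4) - 4*log(x + 5).
Answer: 3*x*exp(x) - 3*exp(x) - 2*exp(3*x**2 - 9) - 5*log(x + 4) - 4*log(x + 5).


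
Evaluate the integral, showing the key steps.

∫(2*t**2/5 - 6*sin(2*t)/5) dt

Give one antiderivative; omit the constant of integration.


Step 1. Rewrite: now ∫(2*t**2/5) dt + ∫(-6*sin(2*t)/5) dt.
Step 2. Evaluate the standard form: now 3*cos(2*t)/5 + ∫(2*t**2/5) dt.
Step 3. Evaluate the standard form: now 2*t**3/15 + 3*cos(2*t)/5.
Answer: 2*t**3/15 + 3*cos(2*t)/5.


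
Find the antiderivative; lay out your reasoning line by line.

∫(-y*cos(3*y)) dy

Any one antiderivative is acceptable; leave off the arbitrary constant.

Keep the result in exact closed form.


Step 1. Integrate ∫(-y*cos(3*y)) dy by parts with u = y, dv = (-cos(3*y)) dy, so v = -sin(3*y)/3: now -y*sin(3*y)/3 + ∫(sin(3*y)/3) dy.
Step 2. Evaluate the standard form: now -y*sin(3*y)/3 - cos(3*y)/9.
Answer: -y*sin(3*y)/3 - cos(3*y)/9.


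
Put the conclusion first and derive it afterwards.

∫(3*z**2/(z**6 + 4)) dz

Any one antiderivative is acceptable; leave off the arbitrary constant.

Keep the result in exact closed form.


The answer is atan(z**3/2)/2.
Step 1. Substitute u = z**3, turning ∫(3*z**2/(z**6 + 4)) dz into ∫(1/(u**2 + 4)) du: now ∫(1/(u**2 + 4)) du.
Step 2. Evaluate the standard form: now atan(u/2)/2.
Step 3. Substitute back u = z**3: now atan(z**3/2)/2.
Answer: atan(z**3/2)/2.


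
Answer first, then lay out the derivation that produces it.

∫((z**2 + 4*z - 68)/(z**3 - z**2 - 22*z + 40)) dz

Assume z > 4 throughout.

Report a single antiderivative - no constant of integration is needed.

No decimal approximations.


The answer is -2*log(z - 4) + 4*log(z - 2) - log(z + 5).
Step 1. Decompose ∫((z**2 + 4*z - 68)/(z**3 - z**2 - 22*z + 40)) dz by partial fractions, (z**2 + 4*z - 68)/(z**3 - z**2 - 22*z + 40) = -1/(z + 5) + 4/(z - 2) - 2/(z - 4): now ∫(-2/(z - 4)) dz + ∫(4/(z - 2)) dz + ∫(-1/(z + 5)) dz.
Step 2. Evaluate the standard form [assuming z > 2]: now 4*log(z - 2) + ∫(-2/(z - 4)) dz + ∫(-1/(z + 5)) dz.
Step 3. Evaluate the standard form [assuming z > 4]: now -2*log(z - 4) + 4*log(z - 2) + ∫(-1/(z + 5)) dz.
Step 4. Evaluate the standard form [assuming z > -5]: now -2*log(z - 4) + 4*log(z - 2) - log(z + 5).
Answer: -2*log(z - 4) + 4*log(z - 2) - log(z + 5).


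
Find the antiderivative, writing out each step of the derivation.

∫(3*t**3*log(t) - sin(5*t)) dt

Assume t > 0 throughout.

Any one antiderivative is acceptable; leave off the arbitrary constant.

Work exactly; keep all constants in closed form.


Step 1. Rewrite: now ∫(3*t**3*log(t)) dt + ∫(-sin(5*t)) dt.
Step 2. Integrate ∫(3*t**3*log(t)) dt by parts with u = log(t), dv = (3*t**3) dt, so v = 3*t**4/4 [assuming t > 0]: now 3*t**4*log(t)/4 + ∫(-3*t**3/4) dt + ∫(-sin(5*t)) dt.
Step 3. Evaluate the standard form: now 3*t**4*log(t)/4 - 3*t**4/16 + ∫(-sin(5*t)) dt.
Step 4. Evaluate the standard form: now 3*t**4*log(t)/4 - 3*t**4/16 + cos(5*t)/5.
Answer: 3*t**4*log(t)/4 - 3*t**4/16 + cos(5*t)/5.


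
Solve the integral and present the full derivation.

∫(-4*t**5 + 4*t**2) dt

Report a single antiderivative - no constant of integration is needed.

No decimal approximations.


Step 1. Rewrite: now ∫(4*t**2) dt + ∫(-4*t**5) dt.
Step 2. Evaluate the standard form: now -2*t**6/3 + ∫(4*t**2) dt.
Step 3. Evaluate the standard form: now -2*t**6/3 + 4*t**3/3.
Answer: -2*t**6/3 + 4*t**3/3.


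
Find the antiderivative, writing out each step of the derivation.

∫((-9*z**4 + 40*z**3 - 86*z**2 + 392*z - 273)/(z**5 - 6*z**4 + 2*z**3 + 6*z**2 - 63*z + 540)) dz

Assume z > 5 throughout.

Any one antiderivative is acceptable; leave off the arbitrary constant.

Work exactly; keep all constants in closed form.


Step 1. Decompose ∫((-9*z**4 + 40*z**3 - 86*z**2 + 392*z - 273)/(z**5 - 6*z**4 + 2*z**3 + 6*z**2 - 63*z + 540)) dz by partial fractions, (-9*z**4 + 40*z**3 - 86*z**2 + 392*z - 273)/(z**5 - 6*z**4 + 2*z**3 + 6*z**2 - 63*z + 540) = -2/(z**2 + 9) - 4/(z + 3) - 1/(z - 4) - 4/(z - 5): now ∫(-4/(z - 5)) dz + ∫(-1/(z - 4)) dz + ∫(-4/(z + 3)) dz + ∫(-2/(z**2 + 9)) dz.
Step 2. Evaluate the standard form [assuming z > 4]: now -log(z - 4) + ∫(-4/(z - 5)) dz + ∫(-4/(z + 3)) dz + ∫(-2/(z**2 + 9)) dz.
Step 3. Evaluate the standard form [assuming z > -3]: now -log(z - 4) - 4*log(z + 3) + ∫(-4/(z - 5)) dz + ∫(-2/(z**2 + 9)) dz.
Step 4. Evaluate the standard form [assuming z > 5]: now -4*log(z - 5) - log(z - 4) - 4*log(z + 3) + ∫(-2/(z**2 + 9)) dz.
Step 5. Evaluate the standard form: now -4*log(z - 5) - log(z - 4) - 4*log(z + 3) - 2*atan(z/3)/3.
Answer: -4*log(z - 5) - log(z - 4) - 4*log(z + 3) - 2*atan(z/3)/3.


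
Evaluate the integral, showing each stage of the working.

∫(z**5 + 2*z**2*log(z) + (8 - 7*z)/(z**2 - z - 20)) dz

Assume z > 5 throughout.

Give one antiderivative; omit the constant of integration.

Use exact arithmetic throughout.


Step 1. Rewrite: now ∫(z**5) dz + ∫(2*z**2*log(z)) dz + ∫((8 - 7*z)/(z**2 - z - 20)) dz.
Step 2. Evaluate the standard form: now z**6/6 + ∫(2*z**2*log(z)) dz + ∫((8 - 7*z)/(z**2 - z - 20)) dz.
Step 3. Decompose ∫((8 - 7*z)/(z**2 - z - 20)) dz by partial fractions, (8 - 7*z)/(z**2 - z - 20) = -4/(z + 4) - 3/(z - 5): now z**6/6 + ∫(2*z**2*log(z)) dz + ∫(-3/(z - 5)) dz + ∫(-4/(z + 4)) dz.
Step 4. Evaluate the standard form [assuming z > -4]: now z**6/6 - 4*log(z + 4) + ∫(2*z**2*log(z)) dz + ∫(-3/(z - 5)) dz.
Step 5. Evaluate the standard form [assuming z > 5]: now z**6/6 - 3*log(z - 5) - 4*log(z + 4) + ∫(2*z**2*log(z)) dz.
Step 6. Integrate ∫(2*z**2*log(z)) dz by parts with u = log(z), dv = (2*z**2) dz, so v = 2*z**3/3 [assuming z > 0]: now z**6/6 + 2*z**3*log(z)/3 - 3*log(z - 5) - 4*log(z + 4) + ∫(-2*z**2/3) dz.
Step 7. Evaluate the standard form: now z**6/6 + 2*z**3*log(z)/3 - 2*z**3/9 - 3*log(z - 5) - 4*log(z + 4).
Answer: z**6/6 + 2*z**3*log(z)/3 - 2*z**3/9 - 3*log(z - 5) - 4*log(z + 4).


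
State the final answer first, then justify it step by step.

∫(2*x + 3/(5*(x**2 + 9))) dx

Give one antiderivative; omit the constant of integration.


The answer is x**2 + atan(x/3)/5.
Step 1. Rewrite: now ∫(2*x) dx + ∫(3/(5*(x**2 + 9))) dx.
Step 2. Evaluate the standard form: now x**2 + ∫(3/(5*(x**2 + 9))) dx.
Step 3. Evaluate the standard form: now x**2 + atan(x/3)/5.
Answer: x**2 + atan(x/3)/5.


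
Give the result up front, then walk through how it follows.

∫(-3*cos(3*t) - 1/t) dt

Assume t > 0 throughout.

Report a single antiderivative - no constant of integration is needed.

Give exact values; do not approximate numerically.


The answer is -log(t) - sin(3*t).
Step 1. Rewrite: now ∫(-1/t) dt + ∫(-3*cos(3*t)) dt.
Step 2. Evaluate the standard form [assuming t > 0]: now -log(t) + ∫(-3*cos(3*t)) dt.
Step 3. Evaluate the standard form: now -log(t) - sin(3*t).
Answer: -log(t) - sin(3*t).


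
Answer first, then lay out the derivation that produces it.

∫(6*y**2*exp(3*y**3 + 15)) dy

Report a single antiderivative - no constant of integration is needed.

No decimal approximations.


The answer is 2*exp(3*y**3 + 15)/3.
Step 1. Substitute u = y**3 + 5, turning ∫(6*y**2*exp(3*y**3 + 15)) dy into ∫(2*exp(3*u)) du: now ∫(2*exp(3*u)) du.
Step 2. Evaluate the standard form: now 2*exp(3*u)/3.
Step 3. Substitute back u = y**3 + 5: now 2*exp(3*y**3 + 15)/3.
Answer: 2*exp(3*y**3 + 15)/3.


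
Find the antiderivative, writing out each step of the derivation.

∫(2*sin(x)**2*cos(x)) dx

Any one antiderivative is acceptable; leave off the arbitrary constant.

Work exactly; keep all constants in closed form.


Step 1. Substitute u = sin(x), turning ∫(2*sin(x)**2*cos(x)) dx into ∫(2*u**2) du: now ∫(2*u**2) du.
Step 2. Evaluate the standard form: now 2*u**3/3.
Step 3. Substitute back u = sin(x): now 2*sin(x)**3/3.
Answer: 2*sin(x)**3/3.


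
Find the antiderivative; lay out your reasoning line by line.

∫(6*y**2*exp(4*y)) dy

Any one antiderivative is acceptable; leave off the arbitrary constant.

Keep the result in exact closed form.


Step 1. Integrate ∫(6*y**2*exp(4*y)) dy by parts with u = y**2, dv = (6*exp(4*y)) dy, so v = 3*exp(4*y)/2: now 3*y**2*exp(4*y)/2 + ∫(-3*y*exp(4*y)) dy.
Step 2. Integrate ∫(-3*y*exp(4*y)) dy by parts with u = y, dv = (-3*exp(4*y)) dy, so v = -3*exp(4*y)/4: now 3*y**2*exp(4*y)/2 - 3*y*exp(4*y)/4 + ∫(3*exp(4*y)/4) dy.
Step 3. Evaluate the standard form: now 3*y**2*exp(4*y)/2 - 3*y*exp(4*y)/4 + 3*exp(4*y)/16.
Answer: 3*y**2*exp(4*y)/2 - 3*y*exp(4*y)/4 + 3*exp(4*y)/16.


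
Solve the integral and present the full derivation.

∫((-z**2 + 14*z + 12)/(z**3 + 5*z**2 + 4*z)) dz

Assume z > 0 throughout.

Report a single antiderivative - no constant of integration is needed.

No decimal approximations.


Step 1. Decompose ∫((-z**2 + 14*z + 12)/(z**3 + 5*z**2 + 4*z)) dz by partial fractions, (-z**2 + 14*z + 12)/(z**3 + 5*z**2 + 4*z) = -5/(z + 4) + 1/(z + 1) + 3/z: now ∫(3/z) dz + ∫(1/(z + 1)) dz + ∫(-5/(z + 4)) dz.
Step 2. Evaluate the standard form [assuming z > -4]: now -5*log(z + 4) + ∫(3/z) dz + ∫(1/(z + 1)) dz.
Step 3. Evaluate the standard form [assuming z > -1]: now log(z + 1) - 5*log(z + 4) + ∫(3/z) dz.
Step 4. Evaluate the standard form [assuming z > 0]: now 3*log(z) + log(z + 1) - 5*log(z + 4).
Answer: 3*log(z) + log(z + 1) - 5*log(z + 4).


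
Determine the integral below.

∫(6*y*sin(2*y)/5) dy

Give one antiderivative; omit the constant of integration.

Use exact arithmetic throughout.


Answer: -3*y*cos(2*y)/5 + 3*sin(2*y)/10.


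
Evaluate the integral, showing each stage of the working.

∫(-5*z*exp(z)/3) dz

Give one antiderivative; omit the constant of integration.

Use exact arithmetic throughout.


Step 1. Integrate ∫(-5*z*exp(z)/3) dz by parts with u = z, dv = (-5*exp(z)/3) dz, so v = -5*exp(z)/3: now -5*z*exp(z)/3 + ∫(5*exp(z)/3) dz.
Step 2. Evaluate the standard form: now -5*z*exp(z)/3 + 5*exp(z)/3.
Answer: -5*z*exp(z)/3 + 5*exp(z)/3.


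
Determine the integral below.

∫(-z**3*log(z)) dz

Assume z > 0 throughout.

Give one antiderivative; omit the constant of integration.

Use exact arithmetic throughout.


Answer: -z**4*log(z)/4 + z**4/16.


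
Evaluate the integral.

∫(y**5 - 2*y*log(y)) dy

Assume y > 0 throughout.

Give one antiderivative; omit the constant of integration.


Answer: y**6/6 - y**2*log(y) + y**2/2.


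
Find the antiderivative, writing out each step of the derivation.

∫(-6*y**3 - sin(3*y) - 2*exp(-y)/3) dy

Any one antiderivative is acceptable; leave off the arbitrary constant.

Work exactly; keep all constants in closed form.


Step 1. Rewrite: now ∫(-6*y**3) dy + ∫(-2*exp(-y)/3) dy + ∫(-sin(3*y)) dy.
Step 2. Evaluate the standard form: now cos(3*y)/3 + ∫(-6*y**3) dy + ∫(-2*exp(-y)/3) dy.
Step 3. Evaluate the standard form: now -3*y**4/2 + cos(3*y)/3 + ∫(-2*exp(-y)/3) dy.
Step 4. Evaluate the standard form: now -3*y**4/2 + cos(3*y)/3 + 2*exp(-y)/3.
Answer: -3*y**4/2 + cos(3*y)/3 + 2*exp(-y)/3.


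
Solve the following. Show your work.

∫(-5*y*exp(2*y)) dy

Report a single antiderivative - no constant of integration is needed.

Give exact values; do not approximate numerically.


Step 1. Integrate ∫(-5*y*exp(2*y)) dy by parts with u = y, dv = (-5*exp(2*y)) dy, so v = -5*exp(2*y)/2: now -5*y*exp(2*y)/2 + ∫(5*exp(2*y)/2) dy.
Step 2. Evaluate the standard form: now -5*y*exp(2*y)/2 + 5*exp(2*y)/4.
Answer: -5*y*exp(2*y)/2 + 5*exp(2*y)/4.


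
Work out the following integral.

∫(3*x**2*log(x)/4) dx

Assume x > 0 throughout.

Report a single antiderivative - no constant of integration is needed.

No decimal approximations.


Answer: x**3*log(x)/4 - x**3/12.


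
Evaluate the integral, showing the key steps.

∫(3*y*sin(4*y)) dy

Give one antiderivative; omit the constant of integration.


Step 1. Integrate ∫(3*y*sin(4*y)) dy by parts with u = y, dv = (3*sin(4*y)) dy, so v = -3*cos(4*y)/4: now -3*y*cos(4*y)/4 + ∫(3*cos(4*y)/4) dy.
Step 2. Evaluate the standard form: now -3*y*cos(4*y)/4 + 3*sin(4*y)/16.
Answer: -3*y*cos(4*y)/4 + 3*sin(4*y)/16.


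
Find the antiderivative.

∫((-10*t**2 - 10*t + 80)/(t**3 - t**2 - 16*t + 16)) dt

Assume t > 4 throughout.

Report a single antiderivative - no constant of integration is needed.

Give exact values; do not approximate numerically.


Answer: -5*log(t - 4) - 4*log(t - 1) - log(t + 4).


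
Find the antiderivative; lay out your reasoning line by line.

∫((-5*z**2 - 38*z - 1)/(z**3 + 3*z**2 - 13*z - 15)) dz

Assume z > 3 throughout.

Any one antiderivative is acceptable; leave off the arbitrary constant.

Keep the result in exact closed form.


Step 1. Decompose ∫((-5*z**2 - 38*z - 1)/(z**3 + 3*z**2 - 13*z - 15)) dz by partial fractions, (-5*z**2 - 38*z - 1)/(z**3 + 3*z**2 - 13*z - 15) = 2/(z + 5) - 2/(z + 1) - 5/(z - 3): now ∫(-5/(z - 3)) dz + ∫(-2/(z + 1)) dz + ∫(2/(z + 5)) dz.
Step 2. Evaluate the standard form [assuming z > -1]: now -2*log(z + 1) + ∫(-5/(z - 3)) dz + ∫(2/(z + 5)) dz.
Step 3. Evaluate the standard form [assuming z > 3]: now -5*log(z - 3) - 2*log(z + 1) + ∫(2/(z + 5)) dz.
Step 4. Evaluate the standard form [assuming z > -5]: now -5*log(z - 3) - 2*log(z + 1) + 2*log(z + 5).
Answer: -5*log(z - 3) - 2*log(z + 1) + 2*log(z + 5).


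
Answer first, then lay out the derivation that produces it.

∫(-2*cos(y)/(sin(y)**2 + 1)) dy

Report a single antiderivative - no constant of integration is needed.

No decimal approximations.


The answer is -2*atan(sin(y)).
Step 1. Substitute u = sin(y), turning ∫(-2*cos(y)/(sin(y)**2 + 1)) dy into ∫(-2/(u**2 + 1)) du: now ∫(-2/(u**2 + 1)) du.
Step 2. Evaluate the standard form: now -2*atan(u).
Step 3. Substitute back u = sin(y): now -2*atan(sin(y)).
Answer: -2*atan(sin(y)).


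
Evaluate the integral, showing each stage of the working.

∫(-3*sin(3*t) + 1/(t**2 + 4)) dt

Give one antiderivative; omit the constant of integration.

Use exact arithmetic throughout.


Step 1. Rewrite: now ∫(1/(t**2 + 4)) dt + ∫(-3*sin(3*t)) dt.
Step 2. Evaluate the standard form: now atan(t/2)/2 + ∫(-3*sin(3*t)) dt.
Step 3. Evaluate the standard form: now cos(3*t) + atan(t/2)/2.
Answer: cos(3*t) + atan(t/2)/2.


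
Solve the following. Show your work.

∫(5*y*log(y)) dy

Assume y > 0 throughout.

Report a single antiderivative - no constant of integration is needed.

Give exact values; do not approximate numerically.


Step 1. Integrate ∫(5*y*log(y)) dy by parts with u = log(y), dv = (5*y) dy, so v = 5*y**2/2 [assuming y > 0]: now 5*y**2*log(y)/2 + ∫(-5*y/2) dy.
Step 2. Evaluate the standard form: now 5*y**2*log(y)/2 - 5*y**2/4.
Answer: 5*y**2*log(y)/2 - 5*y**2/4.


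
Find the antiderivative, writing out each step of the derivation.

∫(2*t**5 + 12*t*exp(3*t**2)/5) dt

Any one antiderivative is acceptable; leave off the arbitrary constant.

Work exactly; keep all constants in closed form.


Step 1. Rewrite: now ∫(2*t**5) dt + ∫(12*t*exp(3*t**2)/5) dt.
Step 2. Evaluate the standard form: now t**6/3 + ∫(12*t*exp(3*t**2)/5) dt.
Step 3. Substitute u = t**2, turning ∫(12*t*exp(3*t**2)/5) dt into ∫(6*exp(3*u)/5) du: now t**6/3 + ∫(6*exp(3*u)/5) du.
Step 4. Evaluate the standard form: now t**6/3 + 2*exp(3*u)/5.
Step 5. Substitute back u = t**2: now t**6/3 + 2*exp(3*t**2)/5.
Answer: t**6/3 + 2*exp(3*t**2)/5.


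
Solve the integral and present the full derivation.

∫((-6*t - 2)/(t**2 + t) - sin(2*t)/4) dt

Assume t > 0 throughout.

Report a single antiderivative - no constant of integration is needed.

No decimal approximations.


Step 1. Rewrite: now ∫((-6*t - 2)/(t**2 + t)) dt + ∫(-sin(2*t)/4) dt.
Step 2. Decompose ∫((-6*t - 2)/(t**2 + t)) dt by partial fractions, (-6*t - 2)/(t**2 + t) = -4/(t + 1) - 2/t: now ∫(-2/t) dt + ∫(-4/(t + 1)) dt + ∫(-sin(2*t)/4) dt.
Step 3. Evaluate the standard form [assuming t > 0]: now -2*log(t) + ∫(-4/(t + 1)) dt + ∫(-sin(2*t)/4) dt.
Step 4. Evaluate the standard form [assuming t > -1]: now -2*log(t) - 4*log(t + 1) + ∫(-sin(2*t)/4) dt.
Step 5. Evaluate the standard form: now -2*log(t) - 4*log(t + 1) + cos(2*t)/8.
Answer: -2*log(t) - 4*log(t + 1) + cos(2*t)/8.
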